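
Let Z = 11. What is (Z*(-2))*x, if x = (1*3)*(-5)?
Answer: 330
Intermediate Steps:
x = -15 (x = 3*(-5) = -15)
(Z*(-2))*x = (11*(-2))*(-15) = -22*(-15) = 330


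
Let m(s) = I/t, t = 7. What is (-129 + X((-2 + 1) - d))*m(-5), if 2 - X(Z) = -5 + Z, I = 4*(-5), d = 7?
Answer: 2280/7 ≈ 325.71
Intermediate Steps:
I = -20
X(Z) = 7 - Z (X(Z) = 2 - (-5 + Z) = 2 + (5 - Z) = 7 - Z)
m(s) = -20/7
(-129 + X((-2 + 1) - d))*m(-5) = (-129 + (7 - ((-2 + 1) - 1*7)))*(-20/7) = (-129 + (7 - (-1 - 7)))*(-20/7) = (-129 + (7 - 1*(-8)))*(-20/7) = (-129 + (7 + 8))*(-20/7) = (-129 + 15)*(-20/7) = -114*(-20/7) = 2280/7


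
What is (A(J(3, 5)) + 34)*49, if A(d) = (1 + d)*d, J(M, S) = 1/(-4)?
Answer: 26509/16 ≈ 1656.8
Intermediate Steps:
J(M, S) = -¼
A(d) = d*(1 + d)
(A(J(3, 5)) + 34)*49 = (-(1 - ¼)/4 + 34)*49 = (-¼*¾ + 34)*49 = (-3/16 + 34)*49 = (541/16)*49 = 26509/16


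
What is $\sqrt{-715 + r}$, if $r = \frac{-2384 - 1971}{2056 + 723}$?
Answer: $\frac{6 i \sqrt{153720385}}{2779} \approx 26.769 i$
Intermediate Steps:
$r = - \frac{4355}{2779} \approx -1.5671$
$\sqrt{-715 + r} = \sqrt{-715 - \frac{4355}{2779}} = \sqrt{- \frac{1991340}{2779}} = \frac{6 i \sqrt{153720385}}{2779}$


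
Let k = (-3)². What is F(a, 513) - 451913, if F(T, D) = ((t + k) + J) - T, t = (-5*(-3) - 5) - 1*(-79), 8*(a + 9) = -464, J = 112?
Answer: -451636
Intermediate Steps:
a = -67 (a = -9 + (⅛)*(-464) = -9 - 58 = -67)
t = 89 (t = (15 - 5) + 79 = 10 + 79 = 89)
k = 9
F(T, D) = 210 - T (F(T, D) = ((89 + 9) + 112) - T = (98 + 112) - T = 210 - T)
F(a, 513) - 451913 = (210 - 1*(-67)) - 451913 = (210 + 67) - 451913 = 277 - 451913 = -451636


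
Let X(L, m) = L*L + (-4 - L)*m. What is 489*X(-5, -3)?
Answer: 10758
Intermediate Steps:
X(L, m) = L² + m*(-4 - L)
489*X(-5, -3) = 489*((-5)² - 4*(-3) - 1*(-5)*(-3)) = 489*(25 + 12 - 15) = 489*22 = 10758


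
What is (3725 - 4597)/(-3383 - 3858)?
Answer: 872/7241 ≈ 0.12043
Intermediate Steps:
(3725 - 4597)/(-3383 - 3858) = -872/(-7241) = -872*(-1/7241) = 872/7241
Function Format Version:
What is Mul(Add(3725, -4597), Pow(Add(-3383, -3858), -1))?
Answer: Rational(872, 7241) ≈ 0.12043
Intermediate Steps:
Mul(Add(3725, -4597), Pow(Add(-3383, -3858), -1)) = Mul(-872, Pow(-7241, -1)) = Mul(-872, Rational(-1, 7241)) = Rational(872, 7241)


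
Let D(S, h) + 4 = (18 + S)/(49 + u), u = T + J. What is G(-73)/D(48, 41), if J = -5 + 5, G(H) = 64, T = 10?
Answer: -1888/85 ≈ -22.212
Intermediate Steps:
J = 0
u = 10 (u = 10 + 0 = 10)
D(S, h) = -218/59 + S/59 (D(S, h) = -4 + (18 + S)/(49 + 10) = -4 + (18 + S)/59 = -4 + (18 + S)*(1/59) = -4 + (18/59 + S/59) = -218/59 + S/59)
G(-73)/D(48, 41) = 64/(-218/59 + (1/59)*48) = 64/(-218/59 + 48/59) = 64/(-170/59) = 64*(-59/170) = -1888/85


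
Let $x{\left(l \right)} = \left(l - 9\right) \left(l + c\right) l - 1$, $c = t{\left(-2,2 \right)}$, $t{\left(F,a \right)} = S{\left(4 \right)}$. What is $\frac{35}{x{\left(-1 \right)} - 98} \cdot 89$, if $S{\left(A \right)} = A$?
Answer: $- \frac{3115}{69} \approx -45.145$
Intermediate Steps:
$t{\left(F,a \right)} = 4$
$c = 4$
$x{\left(l \right)} = -1 + l \left(-9 + l\right) \left(4 + l\right)$ ($x{\left(l \right)} = \left(l - 9\right) \left(l + 4\right) l - 1 = \left(-9 + l\right) \left(4 + l\right) l - 1 = l \left(-9 + l\right) \left(4 + l\right) - 1 = -1 + l \left(-9 + l\right) \left(4 + l\right)$)
$\frac{35}{x{\left(-1 \right)} - 98} \cdot 89 = \frac{35}{\left(-1 + \left(-1\right)^{3} - -36 - 5 \left(-1\right)^{2}\right) - 98} \cdot 89 = \frac{35}{\left(-1 - 1 + 36 - 5\right) - 98} \cdot 89 = \frac{35}{29 - 98} \cdot 89 = \frac{35}{-69} \cdot 89 = 35 \left(- \frac{1}{69}\right) 89 = \left(- \frac{35}{69}\right) 89 = - \frac{3115}{69}$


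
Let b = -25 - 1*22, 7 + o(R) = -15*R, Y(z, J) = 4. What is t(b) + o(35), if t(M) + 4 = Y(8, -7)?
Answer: -532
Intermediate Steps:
o(R) = -7 - 15*R
b = -47 (b = -25 - 22 = -47)
t(M) = 0 (t(M) = -4 + 4 = 0)
t(b) + o(35) = 0 + (-7 - 15*35) = 0 + (-7 - 525) = 0 - 532 = -532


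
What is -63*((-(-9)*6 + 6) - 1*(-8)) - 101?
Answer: -4385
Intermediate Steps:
-63*((-(-9)*6 + 6) - 1*(-8)) - 101 = -63*((-3*(-18) + 6) + 8) - 101 = -63*((54 + 6) + 8) - 101 = -63*(60 + 8) - 101 = -63*68 - 101 = -4284 - 101 = -4385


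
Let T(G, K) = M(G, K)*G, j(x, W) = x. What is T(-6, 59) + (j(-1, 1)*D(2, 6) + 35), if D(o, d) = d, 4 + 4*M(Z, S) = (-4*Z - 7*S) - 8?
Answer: 1261/2 ≈ 630.50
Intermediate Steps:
M(Z, S) = -3 - Z - 7*S/4 (M(Z, S) = -1 + ((-4*Z - 7*S) - 8)/4 = -1 + ((-7*S - 4*Z) - 8)/4 = -1 + (-8 - 7*S - 4*Z)/4 = -1 + (-2 - Z - 7*S/4) = -3 - Z - 7*S/4)
T(G, K) = G*(-3 - G - 7*K/4) (T(G, K) = (-3 - G - 7*K/4)*G = G*(-3 - G - 7*K/4))
T(-6, 59) + (j(-1, 1)*D(2, 6) + 35) = -1/4*(-6)*(12 + 4*(-6) + 7*59) + (-1*6 + 35) = -1/4*(-6)*(12 - 24 + 413) + (-6 + 35) = -1/4*(-6)*401 + 29 = 1203/2 + 29 = 1261/2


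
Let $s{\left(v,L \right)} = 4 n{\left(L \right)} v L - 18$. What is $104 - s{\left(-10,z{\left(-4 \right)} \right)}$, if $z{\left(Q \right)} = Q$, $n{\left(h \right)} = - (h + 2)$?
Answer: $-198$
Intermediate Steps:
$n{\left(h \right)} = -2 - h$ ($n{\left(h \right)} = - (2 + h) = -2 - h$)
$s{\left(v,L \right)} = -18 + L v \left(-8 - 4 L\right)$ ($s{\left(v,L \right)} = 4 \left(-2 - L\right) v L - 18 = \left(-8 - 4 L\right) v L - 18 = v \left(-8 - 4 L\right) L - 18 = L v \left(-8 - 4 L\right) - 18 = -18 + L v \left(-8 - 4 L\right)$)
$104 - s{\left(-10,z{\left(-4 \right)} \right)} = 104 - \left(-18 - \left(-16\right) \left(-10\right) \left(2 - 4\right)\right) = 104 - \left(-18 - \left(-16\right) \left(-10\right) \left(-2\right)\right) = 104 - \left(-18 + 320\right) = 104 - 302 = -198$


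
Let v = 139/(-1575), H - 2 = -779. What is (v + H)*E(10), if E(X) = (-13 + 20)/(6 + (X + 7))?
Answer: -1223914/5175 ≈ -236.51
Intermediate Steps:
H = -777 (H = 2 - 779 = -777)
v = -139/1575 (v = 139*(-1/1575) = -139/1575 ≈ -0.088254)
E(X) = 7/(13 + X) (E(X) = 7/(6 + (7 + X)) = 7/(13 + X))
(v + H)*E(10) = (-139/1575 - 777)*(7/(13 + 10)) = -1223914/(225*23) = -1223914/1575*7/23 = -1223914/5175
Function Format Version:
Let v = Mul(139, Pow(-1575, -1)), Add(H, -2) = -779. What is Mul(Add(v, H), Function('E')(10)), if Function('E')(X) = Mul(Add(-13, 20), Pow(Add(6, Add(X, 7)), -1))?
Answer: Rational(-1223914, 5175) ≈ -236.51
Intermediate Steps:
H = -777 (H = Add(2, -779) = -777)
v = Rational(-139, 1575) (v = Mul(139, Rational(-1, 1575)) = Rational(-139, 1575) ≈ -0.088254)
Function('E')(X) = Mul(7, Pow(Add(13, X), -1)) (Function('E')(X) = Mul(7, Pow(Add(6, Add(7, X)), -1)) = Mul(7, Pow(Add(13, X), -1)))
Mul(Add(v, H), Function('E')(10)) = Mul(Add(Rational(-139, 1575), -777), Mul(7, Pow(Add(13, 10), -1))) = Mul(Rational(-1223914, 1575), Mul(7, Pow(23, -1))) = Mul(Rational(-1223914, 1575), Mul(7, Rational(1, 23))) = Mul(Rational(-1223914, 1575), Rational(7, 23)) = Rational(-1223914, 5175)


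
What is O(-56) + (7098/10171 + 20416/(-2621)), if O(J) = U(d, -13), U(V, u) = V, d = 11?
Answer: 14884689/3808313 ≈ 3.9085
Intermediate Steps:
O(J) = 11
O(-56) + (7098/10171 + 20416/(-2621)) = 11 + (7098/10171 + 20416/(-2621)) = 11 + (7098*(1/10171) + 20416*(-1/2621)) = 11 + (1014/1453 - 20416/2621) = 11 - 27006754/3808313 = 14884689/3808313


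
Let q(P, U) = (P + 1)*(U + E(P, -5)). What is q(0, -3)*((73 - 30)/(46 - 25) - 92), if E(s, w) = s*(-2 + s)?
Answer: 1889/7 ≈ 269.86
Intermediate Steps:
q(P, U) = (1 + P)*(U + P*(-2 + P)) (q(P, U) = (P + 1)*(U + P*(-2 + P)) = (1 + P)*(U + P*(-2 + P)))
q(0, -3)*((73 - 30)/(46 - 25) - 92) = (-3 + 0³ - 1*0² - 2*0 + 0*(-3))*((73 - 30)/(46 - 25) - 92) = (-3 + 0 - 1*0 + 0 + 0)*(43/21 - 92) = (-3 + 0 + 0 + 0 + 0)*(43*(1/21) - 92) = -3*(43/21 - 92) = -3*(-1889/21) = 1889/7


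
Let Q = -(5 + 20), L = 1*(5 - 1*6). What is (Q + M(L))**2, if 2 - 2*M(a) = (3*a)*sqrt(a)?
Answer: 2295/4 - 72*I ≈ 573.75 - 72.0*I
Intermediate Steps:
L = -1 (L = 1*(5 - 6) = 1*(-1) = -1)
Q = -25 (Q = -1*25 = -25)
M(a) = 1 - 3*a**(3/2)/2 (M(a) = 1 - 3*a*sqrt(a)/2 = 1 - 3*a**(3/2)/2)
(Q + M(L))**2 = (-25 + (1 - (-3)*I/2))**2 = (-25 + (1 + 3*I/2))**2 = (-24 + 3*I/2)**2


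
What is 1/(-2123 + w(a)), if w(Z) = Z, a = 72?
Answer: -1/2051 ≈ -0.00048757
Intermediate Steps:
1/(-2123 + w(a)) = 1/(-2123 + 72) = 1/(-2051) = -1/2051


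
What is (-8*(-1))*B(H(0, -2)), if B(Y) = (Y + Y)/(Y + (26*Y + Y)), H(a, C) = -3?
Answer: 4/7 ≈ 0.57143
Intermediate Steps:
B(Y) = 1/14 (B(Y) = (2*Y)/(Y + 27*Y) = (2*Y)/((28*Y)) = (2*Y)*(1/(28*Y)) = 1/14)
(-8*(-1))*B(H(0, -2)) = -8*(-1)*(1/14) = 8*(1/14) = 4/7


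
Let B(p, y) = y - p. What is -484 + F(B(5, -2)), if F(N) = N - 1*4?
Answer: -495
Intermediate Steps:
F(N) = -4 + N (F(N) = N - 4 = -4 + N)
-484 + F(B(5, -2)) = -484 + (-4 + (-2 - 1*5)) = -484 + (-4 + (-2 - 5)) = -484 + (-4 - 7) = -484 - 11 = -495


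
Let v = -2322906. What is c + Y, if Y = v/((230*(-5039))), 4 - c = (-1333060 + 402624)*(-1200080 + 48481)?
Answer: -620911900030551147/579485 ≈ -1.0715e+12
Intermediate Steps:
c = -1071489167160 (c = 4 - (-1333060 + 402624)*(-1200080 + 48481) = 4 - (-930436)*(-1151599) = 4 - 1*1071489167164 = 4 - 1071489167164 = -1071489167160)
Y = 1161453/579485 (Y = -2322906/(230*(-5039)) = -2322906/(-1158970) = -2322906*(-1/1158970) = 1161453/579485 ≈ 2.0043)
c + Y = -1071489167160 + 1161453/579485 = -620911900030551147/579485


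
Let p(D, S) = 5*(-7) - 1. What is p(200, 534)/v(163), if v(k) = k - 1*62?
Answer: -36/101 ≈ -0.35644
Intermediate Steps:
p(D, S) = -36 (p(D, S) = -35 - 1 = -36)
v(k) = -62 + k (v(k) = k - 62 = -62 + k)
p(200, 534)/v(163) = -36/(-62 + 163) = -36/101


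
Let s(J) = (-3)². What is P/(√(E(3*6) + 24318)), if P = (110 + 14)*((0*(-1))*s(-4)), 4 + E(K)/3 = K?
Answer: 0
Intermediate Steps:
s(J) = 9
E(K) = -12 + 3*K
P = 0 (P = (110 + 14)*((0*(-1))*9) = 124*(0*9) = 124*0 = 0)
P/(√(E(3*6) + 24318)) = 0/(√((-12 + 3*(3*6)) + 24318)) = 0/(√((-12 + 3*18) + 24318)) = 0/(√((-12 + 54) + 24318)) = 0/(√(42 + 24318)) = 0/(√24360) = 0/((2*√6090)) = 0*(√6090/12180) = 0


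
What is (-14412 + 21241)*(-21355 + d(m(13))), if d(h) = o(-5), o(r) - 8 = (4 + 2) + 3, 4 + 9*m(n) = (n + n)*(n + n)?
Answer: -145717202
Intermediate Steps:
m(n) = -4/9 + 4*n²/9 (m(n) = -4/9 + ((n + n)*(n + n))/9 = -4/9 + ((2*n)*(2*n))/9 = -4/9 + (4*n²)/9 = -4/9 + 4*n²/9)
o(r) = 17 (o(r) = 8 + ((4 + 2) + 3) = 8 + (6 + 3) = 8 + 9 = 17)
d(h) = 17
(-14412 + 21241)*(-21355 + d(m(13))) = (-14412 + 21241)*(-21355 + 17) = 6829*(-21338) = -145717202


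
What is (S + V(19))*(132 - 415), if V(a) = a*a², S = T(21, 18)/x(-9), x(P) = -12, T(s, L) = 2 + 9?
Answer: -23290051/12 ≈ -1.9408e+6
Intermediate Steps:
T(s, L) = 11
S = -11/12 (S = 11/(-12) = 11*(-1/12) = -11/12 ≈ -0.91667)
V(a) = a³
(S + V(19))*(132 - 415) = (-11/12 + 19³)*(132 - 415) = (-11/12 + 6859)*(-283) = (82297/12)*(-283) = -23290051/12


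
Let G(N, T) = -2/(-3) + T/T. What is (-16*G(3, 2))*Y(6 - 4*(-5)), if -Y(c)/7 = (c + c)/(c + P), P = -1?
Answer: 5824/15 ≈ 388.27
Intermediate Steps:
G(N, T) = 5/3 (G(N, T) = -2*(-1/3) + 1 = 2/3 + 1 = 5/3)
Y(c) = -14*c/(-1 + c) (Y(c) = -7*(c + c)/(c - 1) = -7*2*c/(-1 + c) = -14*c/(-1 + c))
(-16*G(3, 2))*Y(6 - 4*(-5)) = (-16*5/3)*(-14*(6 - 4*(-5))/(-1 + (6 - 4*(-5)))) = -(-1120)*(6 + 20)/(3*(-1 + (6 + 20))) = -(-1120)*26/(3*(-1 + 26)) = -(-1120)*26/(3*25) = -80/3*(-364/25) = 5824/15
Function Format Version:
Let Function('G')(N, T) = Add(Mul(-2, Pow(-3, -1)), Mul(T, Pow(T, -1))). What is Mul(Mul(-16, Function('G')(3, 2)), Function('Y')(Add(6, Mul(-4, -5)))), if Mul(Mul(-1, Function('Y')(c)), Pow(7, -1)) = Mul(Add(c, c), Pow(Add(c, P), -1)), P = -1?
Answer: Rational(5824, 15) ≈ 388.27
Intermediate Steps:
Function('G')(N, T) = Rational(5, 3) (Function('G')(N, T) = Add(Mul(-2, Rational(-1, 3)), 1) = Add(Rational(2, 3), 1) = Rational(5, 3))
Function('Y')(c) = Mul(-14, c, Pow(Add(-1, c), -1)) (Function('Y')(c) = Mul(-7, Mul(Add(c, c), Pow(Add(c, -1), -1))) = Mul(-7, Mul(Mul(2, c), Pow(Add(-1, c), -1))) = Mul(-7, Mul(2, c, Pow(Add(-1, c), -1))) = Mul(-14, c, Pow(Add(-1, c), -1)))
Mul(Mul(-16, Function('G')(3, 2)), Function('Y')(Add(6, Mul(-4, -5)))) = Mul(Mul(-16, Rational(5, 3)), Mul(-14, Add(6, Mul(-4, -5)), Pow(Add(-1, Add(6, Mul(-4, -5))), -1))) = Mul(Rational(-80, 3), Mul(-14, Add(6, 20), Pow(Add(-1, Add(6, 20)), -1))) = Mul(Rational(-80, 3), Mul(-14, 26, Pow(Add(-1, 26), -1))) = Mul(Rational(-80, 3), Mul(-14, 26, Pow(25, -1))) = Mul(Rational(-80, 3), Mul(-14, 26, Rational(1, 25))) = Mul(Rational(-80, 3), Rational(-364, 25)) = Rational(5824, 15)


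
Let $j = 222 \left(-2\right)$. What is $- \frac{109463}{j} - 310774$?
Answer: $- \frac{137874193}{444} \approx -3.1053 \cdot 10^{5}$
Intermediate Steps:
$j = -444$
$- \frac{109463}{j} - 310774 = - \frac{109463}{-444} - 310774 = \left(-109463\right) \left(- \frac{1}{444}\right) - 310774 = \frac{109463}{444} - 310774 = - \frac{137874193}{444}$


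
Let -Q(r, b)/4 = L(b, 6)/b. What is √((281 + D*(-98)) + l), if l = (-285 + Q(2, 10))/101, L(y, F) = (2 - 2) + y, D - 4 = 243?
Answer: I*√244088114/101 ≈ 154.69*I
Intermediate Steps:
D = 247 (D = 4 + 243 = 247)
L(y, F) = y (L(y, F) = 0 + y = y)
Q(r, b) = -4 (Q(r, b) = -4*b/b = -4*1 = -4)
l = -289/101 (l = (-285 - 4)/101 = (1/101)*(-289) = -289/101 ≈ -2.8614)
√((281 + D*(-98)) + l) = √((281 + 247*(-98)) - 289/101) = √((281 - 24206) - 289/101) = √(-23925 - 289/101) = √(-2416714/101) = I*√244088114/101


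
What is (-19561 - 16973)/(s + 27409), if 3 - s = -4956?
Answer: -18267/16184 ≈ -1.1287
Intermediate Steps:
s = 4959 (s = 3 - 1*(-4956) = 3 + 4956 = 4959)
(-19561 - 16973)/(s + 27409) = (-19561 - 16973)/(4959 + 27409) = -36534/32368 = -36534*1/32368 = -18267/16184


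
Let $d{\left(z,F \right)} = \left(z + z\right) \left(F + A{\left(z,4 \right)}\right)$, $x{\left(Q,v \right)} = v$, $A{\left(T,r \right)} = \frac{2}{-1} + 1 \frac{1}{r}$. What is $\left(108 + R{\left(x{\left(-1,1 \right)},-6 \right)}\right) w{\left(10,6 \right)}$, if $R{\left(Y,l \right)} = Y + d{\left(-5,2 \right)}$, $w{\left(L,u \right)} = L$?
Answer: $1065$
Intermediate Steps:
$A{\left(T,r \right)} = -2 + \frac{1}{r}$ ($A{\left(T,r \right)} = 2 \left(-1\right) + \frac{1}{r} = -2 + \frac{1}{r}$)
$d{\left(z,F \right)} = 2 z \left(- \frac{7}{4} + F\right)$ ($d{\left(z,F \right)} = \left(z + z\right) \left(F - \left(2 - \frac{1}{4}\right)\right) = 2 z \left(F + \left(-2 + \frac{1}{4}\right)\right) = 2 z \left(F - \frac{7}{4}\right) = 2 z \left(- \frac{7}{4} + F\right)$)
$R{\left(Y,l \right)} = - \frac{5}{2} + Y$ ($R{\left(Y,l \right)} = Y + \frac{1}{2} \left(-5\right) \left(-7 + 4 \cdot 2\right) = Y + \frac{1}{2} \left(-5\right) \left(-7 + 8\right) = Y + \frac{1}{2} \left(-5\right) 1 = Y - \frac{5}{2} = - \frac{5}{2} + Y$)
$\left(108 + R{\left(x{\left(-1,1 \right)},-6 \right)}\right) w{\left(10,6 \right)} = \left(108 + \left(- \frac{5}{2} + 1\right)\right) 10 = \left(108 - \frac{3}{2}\right) 10 = \frac{213}{2} \cdot 10 = 1065$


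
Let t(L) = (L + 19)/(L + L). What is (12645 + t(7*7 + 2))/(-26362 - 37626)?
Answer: -322465/1631694 ≈ -0.19763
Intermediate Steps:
t(L) = (19 + L)/(2*L) (t(L) = (19 + L)/((2*L)) = (19 + L)*(1/(2*L)) = (19 + L)/(2*L))
(12645 + t(7*7 + 2))/(-26362 - 37626) = (12645 + (19 + (7*7 + 2))/(2*(7*7 + 2)))/(-26362 - 37626) = (12645 + (19 + (49 + 2))/(2*(49 + 2)))/(-63988) = (12645 + (½)*(19 + 51)/51)*(-1/63988) = (12645 + (½)*(1/51)*70)*(-1/63988) = (12645 + 35/51)*(-1/63988) = (644930/51)*(-1/63988) = -322465/1631694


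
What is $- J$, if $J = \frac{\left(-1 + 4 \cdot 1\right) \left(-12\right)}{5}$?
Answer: $\frac{36}{5} \approx 7.2$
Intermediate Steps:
$J = - \frac{36}{5}$ ($J = \left(-1 + 4\right) \left(-12\right) \frac{1}{5} = 3 \left(-12\right) \frac{1}{5} = \left(-36\right) \frac{1}{5} = - \frac{36}{5} \approx -7.2$)
$- J = \left(-1\right) \left(- \frac{36}{5}\right) = \frac{36}{5}$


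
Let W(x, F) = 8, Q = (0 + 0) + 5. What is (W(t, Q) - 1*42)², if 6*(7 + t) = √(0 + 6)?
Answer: 1156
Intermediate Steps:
Q = 5 (Q = 0 + 5 = 5)
t = -7 + √6/6 (t = -7 + √(0 + 6)/6 = -7 + √6/6 ≈ -6.5918)
(W(t, Q) - 1*42)² = (8 - 1*42)² = (8 - 42)² = (-34)² = 1156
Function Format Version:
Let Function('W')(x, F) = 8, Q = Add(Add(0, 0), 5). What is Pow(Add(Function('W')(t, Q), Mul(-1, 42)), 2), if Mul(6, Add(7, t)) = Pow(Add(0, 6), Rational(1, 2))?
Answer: 1156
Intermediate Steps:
Q = 5 (Q = Add(0, 5) = 5)
t = Add(-7, Mul(Rational(1, 6), Pow(6, Rational(1, 2)))) (t = Add(-7, Mul(Rational(1, 6), Pow(Add(0, 6), Rational(1, 2)))) = Add(-7, Mul(Rational(1, 6), Pow(6, Rational(1, 2)))) ≈ -6.5918)
Pow(Add(Function('W')(t, Q), Mul(-1, 42)), 2) = Pow(Add(8, Mul(-1, 42)), 2) = Pow(Add(8, -42), 2) = Pow(-34, 2) = 1156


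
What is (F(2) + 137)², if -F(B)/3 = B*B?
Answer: 15625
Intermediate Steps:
F(B) = -3*B² (F(B) = -3*B*B = -3*B²)
(F(2) + 137)² = (-3*2² + 137)² = (-3*4 + 137)² = (-12 + 137)² = 125² = 15625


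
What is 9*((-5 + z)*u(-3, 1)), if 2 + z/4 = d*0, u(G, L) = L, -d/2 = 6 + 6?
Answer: -117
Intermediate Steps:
d = -24 (d = -2*(6 + 6) = -2*12 = -24)
z = -8 (z = -8 + 4*(-24*0) = -8 + 4*0 = -8 + 0 = -8)
9*((-5 + z)*u(-3, 1)) = 9*((-5 - 8)*1) = 9*(-13*1) = 9*(-13) = -117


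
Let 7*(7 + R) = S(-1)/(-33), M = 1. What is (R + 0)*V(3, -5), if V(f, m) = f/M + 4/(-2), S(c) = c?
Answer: -1616/231 ≈ -6.9957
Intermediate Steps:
V(f, m) = -2 + f (V(f, m) = f/1 + 4/(-2) = f*1 + 4*(-1/2) = f - 2 = -2 + f)
R = -1616/231 (R = -7 + (-1/(-33))/7 = -7 + (-1*(-1/33))/7 = -7 + (1/7)*(1/33) = -7 + 1/231 = -1616/231 ≈ -6.9957)
(R + 0)*V(3, -5) = (-1616/231 + 0)*(-2 + 3) = -1616/231*1 = -1616/231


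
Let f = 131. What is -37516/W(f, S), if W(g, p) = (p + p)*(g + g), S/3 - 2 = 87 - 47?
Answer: -9379/16506 ≈ -0.56822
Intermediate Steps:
S = 126 (S = 6 + 3*(87 - 47) = 6 + 3*40 = 6 + 120 = 126)
W(g, p) = 4*g*p (W(g, p) = (2*p)*(2*g) = 4*g*p)
-37516/W(f, S) = -37516/(4*131*126) = -37516/66024 = -37516*1/66024 = -9379/16506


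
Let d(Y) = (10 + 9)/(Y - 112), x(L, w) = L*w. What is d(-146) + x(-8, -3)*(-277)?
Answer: -1715203/258 ≈ -6648.1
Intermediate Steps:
d(Y) = 19/(-112 + Y)
d(-146) + x(-8, -3)*(-277) = 19/(-112 - 146) - 8*(-3)*(-277) = 19/(-258) + 24*(-277) = 19*(-1/258) - 6648 = -19/258 - 6648 = -1715203/258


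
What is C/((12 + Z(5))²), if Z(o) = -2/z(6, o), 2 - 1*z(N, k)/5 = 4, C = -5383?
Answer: -134575/3721 ≈ -36.166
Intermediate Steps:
z(N, k) = -10 (z(N, k) = 10 - 5*4 = 10 - 20 = -10)
Z(o) = ⅕ (Z(o) = -2/(-10) = -2*(-⅒) = ⅕)
C/((12 + Z(5))²) = -5383/(12 + ⅕)² = -5383/((61/5)²) = -5383/3721/25 = -5383*25/3721 = -134575/3721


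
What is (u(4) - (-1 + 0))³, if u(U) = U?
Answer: 125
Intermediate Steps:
(u(4) - (-1 + 0))³ = (4 - (-1 + 0))³ = (4 - 1*(-1))³ = (4 + 1)³ = 5³ = 125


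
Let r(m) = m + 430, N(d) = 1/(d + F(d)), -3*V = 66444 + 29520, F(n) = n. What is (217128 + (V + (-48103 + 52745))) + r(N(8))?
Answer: 3043393/16 ≈ 1.9021e+5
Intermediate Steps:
V = -31988 (V = -(66444 + 29520)/3 = -1/3*95964 = -31988)
N(d) = 1/(2*d) (N(d) = 1/(d + d) = 1/(2*d))
r(m) = 430 + m
(217128 + (V + (-48103 + 52745))) + r(N(8)) = (217128 + (-31988 + (-48103 + 52745))) + (430 + (1/2)/8) = (217128 + (-31988 + 4642)) + (430 + (1/2)*(1/8)) = (217128 - 27346) + (430 + 1/16) = 189782 + 6881/16 = 3043393/16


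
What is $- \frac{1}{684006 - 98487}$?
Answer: $- \frac{1}{585519} \approx -1.7079 \cdot 10^{-6}$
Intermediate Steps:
$- \frac{1}{684006 - 98487} = - \frac{1}{585519}$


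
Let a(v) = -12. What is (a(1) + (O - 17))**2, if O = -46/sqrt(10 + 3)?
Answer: 13049/13 + 2668*sqrt(13)/13 ≈ 1743.7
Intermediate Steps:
O = -46*sqrt(13)/13 ≈ -12.758
(a(1) + (O - 17))**2 = (-12 + (-46*sqrt(13)/13 - 17))**2 = (-12 + (-17 - 46*sqrt(13)/13))**2 = (-29 - 46*sqrt(13)/13)**2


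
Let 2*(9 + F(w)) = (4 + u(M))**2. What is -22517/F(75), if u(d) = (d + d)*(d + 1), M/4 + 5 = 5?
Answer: 22517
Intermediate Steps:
M = 0 (M = -20 + 4*5 = -20 + 20 = 0)
u(d) = 2*d*(1 + d) (u(d) = (2*d)*(1 + d) = 2*d*(1 + d))
F(w) = -1 (F(w) = -9 + (4 + 2*0*(1 + 0))**2/2 = -9 + (4 + 2*0*1)**2/2 = -9 + (4 + 0)**2/2 = -9 + (1/2)*4**2 = -9 + (1/2)*16 = -9 + 8 = -1)
-22517/F(75) = -22517/(-1) = -22517*(-1) = 22517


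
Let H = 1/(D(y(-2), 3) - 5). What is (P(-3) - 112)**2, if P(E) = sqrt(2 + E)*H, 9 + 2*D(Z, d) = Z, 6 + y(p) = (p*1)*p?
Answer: 5531900/441 + 64*I/3 ≈ 12544.0 + 21.333*I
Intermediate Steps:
y(p) = -6 + p**2 (y(p) = -6 + (p*1)*p = -6 + p*p = -6 + p**2)
D(Z, d) = -9/2 + Z/2
H = -2/21 (H = 1/((-9/2 + (-6 + (-2)**2)/2) - 5) = 1/((-9/2 + (-6 + 4)/2) - 5) = 1/((-9/2 + (1/2)*(-2)) - 5) = 1/((-9/2 - 1) - 5) = 1/(-11/2 - 5) = 1/(-21/2) = -2/21 ≈ -0.095238)
P(E) = -2*sqrt(2 + E)/21 (P(E) = sqrt(2 + E)*(-2/21) = -2*sqrt(2 + E)/21)
(P(-3) - 112)**2 = (-2*sqrt(2 - 3)/21 - 112)**2 = (-2*I/21 - 112)**2 = (-112 - 2*I/21)**2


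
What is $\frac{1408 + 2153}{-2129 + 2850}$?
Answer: $\frac{3561}{721} \approx 4.939$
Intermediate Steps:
$\frac{1408 + 2153}{-2129 + 2850} = \frac{3561}{721}$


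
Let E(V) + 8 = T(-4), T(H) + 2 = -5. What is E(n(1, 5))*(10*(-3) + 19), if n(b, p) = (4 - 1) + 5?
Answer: 165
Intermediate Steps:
T(H) = -7 (T(H) = -2 - 5 = -7)
n(b, p) = 8 (n(b, p) = 3 + 5 = 8)
E(V) = -15 (E(V) = -8 - 7 = -15)
E(n(1, 5))*(10*(-3) + 19) = -15*(10*(-3) + 19) = -15*(-30 + 19) = -15*(-11) = 165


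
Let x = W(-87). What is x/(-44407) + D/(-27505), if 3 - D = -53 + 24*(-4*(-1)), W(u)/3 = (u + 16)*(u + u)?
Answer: -203522806/244282907 ≈ -0.83314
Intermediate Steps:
W(u) = 6*u*(16 + u) (W(u) = 3*((u + 16)*(u + u)) = 3*((16 + u)*(2*u)) = 3*(2*u*(16 + u)) = 6*u*(16 + u))
x = 37062 (x = 6*(-87)*(16 - 87) = 6*(-87)*(-71) = 37062)
D = -40 (D = 3 - (-53 + 24*(-4*(-1))) = 3 - (-53 + 24*4) = 3 - (-53 + 96) = 3 - 1*43 = 3 - 43 = -40)
x/(-44407) + D/(-27505) = 37062/(-44407) - 40/(-27505) = 37062*(-1/44407) - 40*(-1/27505) = -37062/44407 + 8/5501 = -203522806/244282907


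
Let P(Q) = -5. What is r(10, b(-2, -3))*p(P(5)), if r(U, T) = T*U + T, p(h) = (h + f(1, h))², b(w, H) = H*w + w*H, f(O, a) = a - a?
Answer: 3300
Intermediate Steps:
f(O, a) = 0
b(w, H) = 2*H*w (b(w, H) = H*w + H*w = 2*H*w)
p(h) = h² (p(h) = (h + 0)² = h²)
r(U, T) = T + T*U
r(10, b(-2, -3))*p(P(5)) = ((2*(-3)*(-2))*(1 + 10))*(-5)² = (12*11)*25 = 132*25 = 3300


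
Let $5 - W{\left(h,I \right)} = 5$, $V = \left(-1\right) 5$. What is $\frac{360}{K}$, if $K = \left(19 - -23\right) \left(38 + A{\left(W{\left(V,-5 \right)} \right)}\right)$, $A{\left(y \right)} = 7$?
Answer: $\frac{4}{21} \approx 0.19048$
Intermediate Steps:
$V = -5$
$W{\left(h,I \right)} = 0$ ($W{\left(h,I \right)} = 5 - 5 = 0$)
$K = 1890$ ($K = \left(19 - -23\right) \left(38 + 7\right) = \left(19 + 23\right) 45 = 42 \cdot 45 = 1890$)
$\frac{360}{K} = \frac{360}{1890} = 360 \cdot \frac{1}{1890} = \frac{4}{21}$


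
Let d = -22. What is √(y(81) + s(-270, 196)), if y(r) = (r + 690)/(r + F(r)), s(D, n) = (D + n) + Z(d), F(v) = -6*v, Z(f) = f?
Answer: I*√198255/45 ≈ 9.8946*I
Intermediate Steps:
s(D, n) = -22 + D + n (s(D, n) = (D + n) - 22 = -22 + D + n)
y(r) = -(690 + r)/(5*r) (y(r) = (r + 690)/(r - 6*r) = (690 + r)/((-5*r)) = (690 + r)*(-1/(5*r)) = -(690 + r)/(5*r))
√(y(81) + s(-270, 196)) = √((⅕)*(-690 - 1*81)/81 + (-22 - 270 + 196)) = √((⅕)*(1/81)*(-690 - 81) - 96) = √((⅕)*(1/81)*(-771) - 96) = √(-257/135 - 96) = √(-13217/135) = I*√198255/45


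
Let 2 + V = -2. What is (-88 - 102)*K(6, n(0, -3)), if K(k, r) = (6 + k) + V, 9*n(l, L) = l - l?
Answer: -1520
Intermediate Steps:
V = -4 (V = -2 - 2 = -4)
n(l, L) = 0 (n(l, L) = (l - l)/9 = (⅑)*0 = 0)
K(k, r) = 2 + k (K(k, r) = (6 + k) - 4 = 2 + k)
(-88 - 102)*K(6, n(0, -3)) = (-88 - 102)*(2 + 6) = -190*8 = -1520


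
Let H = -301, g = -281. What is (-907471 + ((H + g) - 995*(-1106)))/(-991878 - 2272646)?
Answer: -192417/3264524 ≈ -0.058942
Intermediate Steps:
(-907471 + ((H + g) - 995*(-1106)))/(-991878 - 2272646) = (-907471 + ((-301 - 281) - 995*(-1106)))/(-991878 - 2272646) = (-907471 + (-582 + 1100470))/(-3264524) = (-907471 + 1099888)*(-1/3264524) = 192417*(-1/3264524) = -192417/3264524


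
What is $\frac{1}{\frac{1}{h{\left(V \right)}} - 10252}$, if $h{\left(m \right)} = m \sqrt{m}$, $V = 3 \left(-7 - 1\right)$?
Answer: $- \frac{141723648}{1452950839297} - \frac{48 i \sqrt{6}}{1452950839297} \approx -9.7542 \cdot 10^{-5} - 8.0922 \cdot 10^{-11} i$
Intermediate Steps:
$V = -24$ ($V = 3 \left(-8\right) = -24$)
$h{\left(m \right)} = m^{\frac{3}{2}}$
$\frac{1}{\frac{1}{h{\left(V \right)}} - 10252} = \frac{1}{\frac{1}{\left(-24\right)^{\frac{3}{2}}} - 10252} = \frac{1}{\frac{1}{\left(-48\right) i \sqrt{6}} - 10252} = \frac{1}{\frac{i \sqrt{6}}{288} - 10252} = \frac{1}{-10252 + \frac{i \sqrt{6}}{288}}$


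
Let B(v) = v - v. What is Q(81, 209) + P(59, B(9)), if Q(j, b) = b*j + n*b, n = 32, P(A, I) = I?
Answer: 23617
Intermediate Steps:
B(v) = 0
Q(j, b) = 32*b + b*j (Q(j, b) = b*j + 32*b = 32*b + b*j)
Q(81, 209) + P(59, B(9)) = 209*(32 + 81) + 0 = 209*113 + 0 = 23617 + 0 = 23617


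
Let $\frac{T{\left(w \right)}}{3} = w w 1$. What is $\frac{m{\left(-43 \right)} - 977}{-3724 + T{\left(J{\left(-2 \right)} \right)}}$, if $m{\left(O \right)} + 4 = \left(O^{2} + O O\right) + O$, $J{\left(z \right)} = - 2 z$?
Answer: $- \frac{1337}{1838} \approx -0.72742$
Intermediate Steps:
$m{\left(O \right)} = -4 + O + 2 O^{2}$ ($m{\left(O \right)} = -4 + \left(\left(O^{2} + O O\right) + O\right) = -4 + \left(\left(O^{2} + O^{2}\right) + O\right) = -4 + \left(2 O^{2} + O\right) = -4 + \left(O + 2 O^{2}\right) = -4 + O + 2 O^{2}$)
$T{\left(w \right)} = 3 w^{2}$ ($T{\left(w \right)} = 3 w w 1 = 3 w^{2} \cdot 1 = 3 w^{2}$)
$\frac{m{\left(-43 \right)} - 977}{-3724 + T{\left(J{\left(-2 \right)} \right)}} = \frac{\left(-4 - 43 + 2 \left(-43\right)^{2}\right) - 977}{-3724 + 3 \left(\left(-2\right) \left(-2\right)\right)^{2}} = \frac{\left(-4 - 43 + 2 \cdot 1849\right) - 977}{-3724 + 3 \cdot 4^{2}} = \frac{\left(-4 - 43 + 3698\right) - 977}{-3724 + 3 \cdot 16} = \frac{3651 - 977}{-3724 + 48} = \frac{2674}{-3676} = 2674 \left(- \frac{1}{3676}\right) = - \frac{1337}{1838}$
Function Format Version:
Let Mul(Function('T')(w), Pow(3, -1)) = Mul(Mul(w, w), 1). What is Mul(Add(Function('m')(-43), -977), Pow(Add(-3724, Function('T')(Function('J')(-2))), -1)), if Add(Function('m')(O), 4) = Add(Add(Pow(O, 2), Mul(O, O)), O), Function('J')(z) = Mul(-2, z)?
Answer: Rational(-1337, 1838) ≈ -0.72742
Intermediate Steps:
Function('m')(O) = Add(-4, O, Mul(2, Pow(O, 2))) (Function('m')(O) = Add(-4, Add(Add(Pow(O, 2), Mul(O, O)), O)) = Add(-4, Add(Add(Pow(O, 2), Pow(O, 2)), O)) = Add(-4, Add(Mul(2, Pow(O, 2)), O)) = Add(-4, Add(O, Mul(2, Pow(O, 2)))) = Add(-4, O, Mul(2, Pow(O, 2))))
Function('T')(w) = Mul(3, Pow(w, 2)) (Function('T')(w) = Mul(3, Mul(Mul(w, w), 1)) = Mul(3, Mul(Pow(w, 2), 1)) = Mul(3, Pow(w, 2)))
Mul(Add(Function('m')(-43), -977), Pow(Add(-3724, Function('T')(Function('J')(-2))), -1)) = Mul(Add(Add(-4, -43, Mul(2, Pow(-43, 2))), -977), Pow(Add(-3724, Mul(3, Pow(Mul(-2, -2), 2))), -1)) = Mul(Add(Add(-4, -43, Mul(2, 1849)), -977), Pow(Add(-3724, Mul(3, Pow(4, 2))), -1)) = Mul(Add(Add(-4, -43, 3698), -977), Pow(Add(-3724, Mul(3, 16)), -1)) = Mul(Add(3651, -977), Pow(Add(-3724, 48), -1)) = Mul(2674, Pow(-3676, -1)) = Mul(2674, Rational(-1, 3676)) = Rational(-1337, 1838)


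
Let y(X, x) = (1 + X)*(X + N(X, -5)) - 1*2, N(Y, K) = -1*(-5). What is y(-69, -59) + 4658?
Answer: 9008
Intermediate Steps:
N(Y, K) = 5
y(X, x) = -2 + (1 + X)*(5 + X) (y(X, x) = (1 + X)*(X + 5) - 1*2 = (1 + X)*(5 + X) - 2 = -2 + (1 + X)*(5 + X))
y(-69, -59) + 4658 = (3 + (-69)**2 + 6*(-69)) + 4658 = (3 + 4761 - 414) + 4658 = 4350 + 4658 = 9008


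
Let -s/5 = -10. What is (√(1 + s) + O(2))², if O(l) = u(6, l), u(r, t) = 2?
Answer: (2 + √51)² ≈ 83.566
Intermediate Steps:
s = 50 (s = -5*(-10) = 50)
O(l) = 2
(√(1 + s) + O(2))² = (√(1 + 50) + 2)² = (√51 + 2)² = (2 + √51)²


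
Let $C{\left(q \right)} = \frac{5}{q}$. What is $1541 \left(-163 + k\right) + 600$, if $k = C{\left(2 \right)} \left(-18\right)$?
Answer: $-319928$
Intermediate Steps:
$k = -45$ ($k = \frac{5}{2} \left(-18\right) = -45$)
$1541 \left(-163 + k\right) + 600 = 1541 \left(-163 - 45\right) + 600 = 1541 \left(-208\right) + 600 = -320528 + 600 = -319928$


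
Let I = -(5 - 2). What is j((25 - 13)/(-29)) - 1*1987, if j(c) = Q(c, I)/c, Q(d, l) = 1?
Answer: -23873/12 ≈ -1989.4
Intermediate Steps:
I = -3 (I = -1*3 = -3)
j(c) = 1/c
j((25 - 13)/(-29)) - 1*1987 = 1/((25 - 13)/(-29)) - 1*1987 = 1/(12*(-1/29)) - 1987 = 1/(-12/29) - 1987 = -29/12 - 1987 = -23873/12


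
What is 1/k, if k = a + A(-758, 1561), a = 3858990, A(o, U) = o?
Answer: 1/3858232 ≈ 2.5919e-7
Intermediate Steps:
k = 3858232 (k = 3858990 - 758 = 3858232)
1/k = 1/3858232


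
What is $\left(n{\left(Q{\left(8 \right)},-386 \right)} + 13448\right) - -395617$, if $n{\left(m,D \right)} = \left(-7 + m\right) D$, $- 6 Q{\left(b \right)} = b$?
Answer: $\frac{1236845}{3} \approx 4.1228 \cdot 10^{5}$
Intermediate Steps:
$Q{\left(b \right)} = - \frac{b}{6}$
$n{\left(m,D \right)} = D \left(-7 + m\right)$
$\left(n{\left(Q{\left(8 \right)},-386 \right)} + 13448\right) - -395617 = \left(- 386 \left(-7 - \frac{4}{3}\right) + 13448\right) - -395617 = \left(- 386 \left(-7 - \frac{4}{3}\right) + 13448\right) + 395617 = \left(\left(-386\right) \left(- \frac{25}{3}\right) + 13448\right) + 395617 = \left(\frac{9650}{3} + 13448\right) + 395617 = \frac{49994}{3} + 395617 = \frac{1236845}{3}$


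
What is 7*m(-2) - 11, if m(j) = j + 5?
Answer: 10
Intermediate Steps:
m(j) = 5 + j
7*m(-2) - 11 = 7*(5 - 2) - 11 = 7*3 - 11 = 21 - 11 = 10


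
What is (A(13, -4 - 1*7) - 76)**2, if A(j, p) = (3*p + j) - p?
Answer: 7225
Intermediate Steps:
A(j, p) = j + 2*p (A(j, p) = (j + 3*p) - p = j + 2*p)
(A(13, -4 - 1*7) - 76)**2 = ((13 + 2*(-4 - 1*7)) - 76)**2 = ((13 + 2*(-4 - 7)) - 76)**2 = ((13 + 2*(-11)) - 76)**2 = ((13 - 22) - 76)**2 = (-9 - 76)**2 = (-85)**2 = 7225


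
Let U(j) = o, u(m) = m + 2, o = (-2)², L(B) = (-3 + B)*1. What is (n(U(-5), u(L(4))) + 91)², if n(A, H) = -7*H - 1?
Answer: 4761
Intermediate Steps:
L(B) = -3 + B
o = 4
u(m) = 2 + m
U(j) = 4
n(A, H) = -1 - 7*H
(n(U(-5), u(L(4))) + 91)² = ((-1 - 7*(2 + (-3 + 4))) + 91)² = ((-1 - 7*(2 + 1)) + 91)² = ((-1 - 7*3) + 91)² = ((-1 - 21) + 91)² = (-22 + 91)² = 69² = 4761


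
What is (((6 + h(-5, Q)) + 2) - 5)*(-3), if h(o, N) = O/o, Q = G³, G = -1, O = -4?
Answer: -57/5 ≈ -11.400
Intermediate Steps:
Q = -1 (Q = (-1)³ = -1)
h(o, N) = -4/o
(((6 + h(-5, Q)) + 2) - 5)*(-3) = (((6 - 4/(-5)) + 2) - 5)*(-3) = (((6 - 4*(-⅕)) + 2) - 5)*(-3) = (((6 + ⅘) + 2) - 5)*(-3) = ((34/5 + 2) - 5)*(-3) = (44/5 - 5)*(-3) = (19/5)*(-3) = -57/5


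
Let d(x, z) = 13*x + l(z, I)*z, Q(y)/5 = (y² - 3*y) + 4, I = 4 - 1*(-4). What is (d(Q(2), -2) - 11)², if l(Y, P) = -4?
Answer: 16129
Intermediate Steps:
I = 8 (I = 4 + 4 = 8)
Q(y) = 20 - 15*y + 5*y² (Q(y) = 5*((y² - 3*y) + 4) = 5*(4 + y² - 3*y) = 20 - 15*y + 5*y²)
d(x, z) = -4*z + 13*x (d(x, z) = 13*x - 4*z = -4*z + 13*x)
(d(Q(2), -2) - 11)² = ((-4*(-2) + 13*(20 - 15*2 + 5*2²)) - 11)² = ((8 + 13*(20 - 30 + 5*4)) - 11)² = ((8 + 13*(20 - 30 + 20)) - 11)² = ((8 + 13*10) - 11)² = ((8 + 130) - 11)² = (138 - 11)² = 127² = 16129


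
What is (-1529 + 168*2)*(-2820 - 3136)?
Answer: 7105508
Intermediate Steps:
(-1529 + 168*2)*(-2820 - 3136) = (-1529 + 336)*(-5956) = -1193*(-5956) = 7105508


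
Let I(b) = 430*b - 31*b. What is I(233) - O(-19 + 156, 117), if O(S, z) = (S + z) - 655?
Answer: 93368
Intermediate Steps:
O(S, z) = -655 + S + z
I(b) = 399*b
I(233) - O(-19 + 156, 117) = 399*233 - (-655 + (-19 + 156) + 117) = 92967 - (-655 + 137 + 117) = 92967 - 1*(-401) = 92967 + 401 = 93368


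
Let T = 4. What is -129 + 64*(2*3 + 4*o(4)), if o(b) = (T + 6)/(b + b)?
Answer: 575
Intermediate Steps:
o(b) = 5/b (o(b) = (4 + 6)/(b + b) = 10/((2*b)) = 10*(1/(2*b)) = 5/b)
-129 + 64*(2*3 + 4*o(4)) = -129 + 64*(2*3 + 4*(5/4)) = -129 + 64*(6 + 4*(5*(¼))) = -129 + 64*(6 + 4*(5/4)) = -129 + 64*(6 + 5) = -129 + 64*11 = -129 + 704 = 575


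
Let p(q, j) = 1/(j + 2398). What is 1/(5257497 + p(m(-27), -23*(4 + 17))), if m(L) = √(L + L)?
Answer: 1915/10068106756 ≈ 1.9020e-7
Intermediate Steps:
m(L) = √2*√L (m(L) = √(2*L) = √2*√L)
p(q, j) = 1/(2398 + j)
1/(5257497 + p(m(-27), -23*(4 + 17))) = 1/(5257497 + 1/(2398 - 23*(4 + 17))) = 1/(5257497 + 1/(2398 - 23*21)) = 1/(5257497 + 1/(2398 - 483)) = 1/(5257497 + 1/1915) = 1/(10068106756/1915) = 1915/10068106756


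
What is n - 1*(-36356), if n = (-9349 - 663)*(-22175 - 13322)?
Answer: 355432320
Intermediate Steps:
n = 355395964 (n = -10012*(-35497) = 355395964)
n - 1*(-36356) = 355395964 - 1*(-36356) = 355395964 + 36356 = 355432320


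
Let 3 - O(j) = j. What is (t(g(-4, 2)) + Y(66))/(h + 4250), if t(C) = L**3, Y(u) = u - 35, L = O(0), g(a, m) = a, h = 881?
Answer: 58/5131 ≈ 0.011304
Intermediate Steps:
O(j) = 3 - j
L = 3 (L = 3 - 1*0 = 3 + 0 = 3)
Y(u) = -35 + u
t(C) = 27 (t(C) = 3**3 = 27)
(t(g(-4, 2)) + Y(66))/(h + 4250) = (27 + (-35 + 66))/(881 + 4250) = (27 + 31)/5131 = 58*(1/5131) = 58/5131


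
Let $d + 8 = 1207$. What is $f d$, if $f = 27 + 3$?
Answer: $35970$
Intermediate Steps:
$d = 1199$ ($d = -8 + 1207 = 1199$)
$f = 30$
$f d = 30 \cdot 1199 = 35970$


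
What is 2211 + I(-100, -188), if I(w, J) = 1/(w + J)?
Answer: 636767/288 ≈ 2211.0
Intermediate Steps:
I(w, J) = 1/(J + w)
2211 + I(-100, -188) = 2211 + 1/(-188 - 100) = 2211 + 1/(-288) = 2211 - 1/288 = 636767/288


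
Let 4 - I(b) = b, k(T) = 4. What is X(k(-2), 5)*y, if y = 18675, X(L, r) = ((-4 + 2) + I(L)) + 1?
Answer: -18675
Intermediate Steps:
I(b) = 4 - b
X(L, r) = 3 - L (X(L, r) = ((-4 + 2) + (4 - L)) + 1 = (-2 + (4 - L)) + 1 = (2 - L) + 1 = 3 - L)
X(k(-2), 5)*y = (3 - 1*4)*18675 = (3 - 4)*18675 = -1*18675 = -18675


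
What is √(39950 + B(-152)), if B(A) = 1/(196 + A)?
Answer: √19335811/22 ≈ 199.88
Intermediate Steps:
√(39950 + B(-152)) = √(39950 + 1/(196 - 152)) = √(39950 + 1/44) = √(1757801/44) = √19335811/22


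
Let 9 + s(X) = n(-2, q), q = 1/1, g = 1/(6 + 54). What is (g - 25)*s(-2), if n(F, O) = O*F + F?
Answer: 19487/60 ≈ 324.78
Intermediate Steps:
g = 1/60 ≈ 0.016667
q = 1
n(F, O) = F + F*O (n(F, O) = F*O + F = F + F*O)
s(X) = -13 (s(X) = -9 - 2*(1 + 1) = -9 - 2*2 = -9 - 4 = -13)
(g - 25)*s(-2) = (1/60 - 25)*(-13) = -1499/60*(-13) = 19487/60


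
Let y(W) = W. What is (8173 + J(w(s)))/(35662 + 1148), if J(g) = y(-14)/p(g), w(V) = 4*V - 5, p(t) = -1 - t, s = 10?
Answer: 147121/662580 ≈ 0.22204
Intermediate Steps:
w(V) = -5 + 4*V
J(g) = -14/(-1 - g)
(8173 + J(w(s)))/(35662 + 1148) = (8173 + 14/(1 + (-5 + 4*10)))/(35662 + 1148) = (8173 + 14/(1 + (-5 + 40)))/36810 = (8173 + 14/(1 + 35))*(1/36810) = (8173 + 14/36)*(1/36810) = (8173 + 14*(1/36))*(1/36810) = (8173 + 7/18)*(1/36810) = (147121/18)*(1/36810) = 147121/662580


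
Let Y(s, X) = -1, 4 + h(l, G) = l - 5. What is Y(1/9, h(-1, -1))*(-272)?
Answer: 272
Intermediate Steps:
h(l, G) = -9 + l (h(l, G) = -4 + (l - 5) = -4 + (-5 + l) = -9 + l)
Y(1/9, h(-1, -1))*(-272) = -1*(-272) = 272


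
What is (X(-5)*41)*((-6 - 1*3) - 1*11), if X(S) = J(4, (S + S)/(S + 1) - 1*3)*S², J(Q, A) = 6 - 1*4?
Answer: -41000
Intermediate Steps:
J(Q, A) = 2 (J(Q, A) = 6 - 4 = 2)
X(S) = 2*S²
(X(-5)*41)*((-6 - 1*3) - 1*11) = ((2*(-5)²)*41)*((-6 - 1*3) - 1*11) = ((2*25)*41)*((-6 - 3) - 11) = (50*41)*(-9 - 11) = 2050*(-20) = -41000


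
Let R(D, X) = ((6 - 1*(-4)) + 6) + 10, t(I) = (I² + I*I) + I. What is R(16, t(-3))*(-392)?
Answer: -10192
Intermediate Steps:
t(I) = I + 2*I² (t(I) = (I² + I²) + I = 2*I² + I = I + 2*I²)
R(D, X) = 26 (R(D, X) = ((6 + 4) + 6) + 10 = (10 + 6) + 10 = 16 + 10 = 26)
R(16, t(-3))*(-392) = 26*(-392) = -10192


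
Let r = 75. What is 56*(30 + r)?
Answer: 5880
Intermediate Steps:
56*(30 + r) = 56*(30 + 75) = 56*105 = 5880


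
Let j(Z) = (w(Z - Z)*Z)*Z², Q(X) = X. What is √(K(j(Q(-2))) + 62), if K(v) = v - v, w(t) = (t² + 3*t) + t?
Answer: √62 ≈ 7.8740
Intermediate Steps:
w(t) = t² + 4*t
j(Z) = 0 (j(Z) = (((Z - Z)*(4 + (Z - Z)))*Z)*Z² = ((0*(4 + 0))*Z)*Z² = ((0*4)*Z)*Z² = (0*Z)*Z² = 0*Z² = 0)
K(v) = 0
√(K(j(Q(-2))) + 62) = √(0 + 62) = √62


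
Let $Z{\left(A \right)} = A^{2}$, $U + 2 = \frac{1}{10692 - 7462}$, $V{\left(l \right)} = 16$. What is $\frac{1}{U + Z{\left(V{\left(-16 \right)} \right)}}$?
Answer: $\frac{3230}{820421} \approx 0.003937$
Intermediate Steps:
$U = - \frac{6459}{3230}$ ($U = -2 + \frac{1}{10692 - 7462} = -2 + \frac{1}{3230} = - \frac{6459}{3230} \approx -1.9997$)
$\frac{1}{U + Z{\left(V{\left(-16 \right)} \right)}} = \frac{1}{- \frac{6459}{3230} + 16^{2}} = \frac{1}{- \frac{6459}{3230} + 256} = \frac{1}{\frac{820421}{3230}} = \frac{3230}{820421}$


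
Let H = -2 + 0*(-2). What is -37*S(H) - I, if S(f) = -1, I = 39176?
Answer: -39139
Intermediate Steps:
H = -2 (H = -2 + 0 = -2)
-37*S(H) - I = -37*(-1) - 1*39176 = 37 - 39176 = -39139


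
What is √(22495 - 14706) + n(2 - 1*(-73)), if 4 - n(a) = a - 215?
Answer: 144 + √7789 ≈ 232.26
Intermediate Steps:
n(a) = 219 - a (n(a) = 4 - (a - 215) = 4 - (-215 + a) = 4 + (215 - a) = 219 - a)
√(22495 - 14706) + n(2 - 1*(-73)) = √(22495 - 14706) + (219 - (2 - 1*(-73))) = √7789 + (219 - (2 + 73)) = √7789 + (219 - 1*75) = √7789 + (219 - 75) = √7789 + 144 = 144 + √7789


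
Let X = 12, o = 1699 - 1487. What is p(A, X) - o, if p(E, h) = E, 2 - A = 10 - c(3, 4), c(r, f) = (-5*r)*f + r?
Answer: -277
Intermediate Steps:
o = 212
c(r, f) = r - 5*f*r (c(r, f) = -5*f*r + r = r - 5*f*r)
A = -65 (A = 2 - (10 - 3*(1 - 5*4)) = 2 - (10 - 3*(1 - 20)) = 2 - (10 - 3*(-19)) = 2 - (10 - 1*(-57)) = 2 - (10 + 57) = 2 - 1*67 = 2 - 67 = -65)
p(A, X) - o = -65 - 1*212 = -65 - 212 = -277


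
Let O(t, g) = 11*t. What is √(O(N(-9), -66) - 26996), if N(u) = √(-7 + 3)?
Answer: √(-26996 + 22*I) ≈ 0.067 + 164.3*I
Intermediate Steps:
N(u) = 2*I (N(u) = √(-4) = 2*I)
√(O(N(-9), -66) - 26996) = √(11*(2*I) - 26996) = √(22*I - 26996) = √(-26996 + 22*I)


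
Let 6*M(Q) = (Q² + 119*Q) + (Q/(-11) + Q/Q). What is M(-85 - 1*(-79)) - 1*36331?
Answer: -2405287/66 ≈ -36444.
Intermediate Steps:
M(Q) = ⅙ + Q²/6 + 218*Q/11 (M(Q) = ((Q² + 119*Q) + (Q/(-11) + Q/Q))/6 = ((Q² + 119*Q) + (Q*(-1/11) + 1))/6 = ((Q² + 119*Q) + (-Q/11 + 1))/6 = ((Q² + 119*Q) + (1 - Q/11))/6 = (1 + Q² + 1308*Q/11)/6 = ⅙ + Q²/6 + 218*Q/11)
M(-85 - 1*(-79)) - 1*36331 = (⅙ + (-85 - 1*(-79))²/6 + 218*(-85 - 1*(-79))/11) - 1*36331 = (⅙ + (-85 + 79)²/6 + 218*(-85 + 79)/11) - 36331 = (⅙ + (⅙)*(-6)² + (218/11)*(-6)) - 36331 = (⅙ + (⅙)*36 - 1308/11) - 36331 = (⅙ + 6 - 1308/11) - 36331 = -7441/66 - 36331 = -2405287/66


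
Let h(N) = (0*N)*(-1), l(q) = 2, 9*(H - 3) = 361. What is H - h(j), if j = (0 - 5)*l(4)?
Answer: 388/9 ≈ 43.111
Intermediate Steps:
H = 388/9 (H = 3 + (⅑)*361 = 3 + 361/9 = 388/9 ≈ 43.111)
j = -10 (j = (0 - 5)*2 = -5*2 = -10)
h(N) = 0 (h(N) = 0*(-1) = 0)
H - h(j) = 388/9 - 1*0 = 388/9 + 0 = 388/9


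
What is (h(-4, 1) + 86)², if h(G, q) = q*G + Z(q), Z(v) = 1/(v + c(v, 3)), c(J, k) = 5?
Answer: 243049/36 ≈ 6751.4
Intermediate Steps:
Z(v) = 1/(5 + v) (Z(v) = 1/(v + 5) = 1/(5 + v))
h(G, q) = 1/(5 + q) + G*q (h(G, q) = q*G + 1/(5 + q) = G*q + 1/(5 + q) = 1/(5 + q) + G*q)
(h(-4, 1) + 86)² = ((1 - 4*1*(5 + 1))/(5 + 1) + 86)² = ((1 - 4*1*6)/6 + 86)² = ((1 - 24)/6 + 86)² = ((⅙)*(-23) + 86)² = (-23/6 + 86)² = (493/6)² = 243049/36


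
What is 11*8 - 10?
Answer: 78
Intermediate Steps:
11*8 - 10 = 88 - 10 = 78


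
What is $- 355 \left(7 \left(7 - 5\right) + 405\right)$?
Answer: $-148745$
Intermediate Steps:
$- 355 \left(7 \left(7 - 5\right) + 405\right) = - 355 \left(7 \cdot 2 + 405\right) = - 355 \left(14 + 405\right) = \left(-355\right) 419 = -148745$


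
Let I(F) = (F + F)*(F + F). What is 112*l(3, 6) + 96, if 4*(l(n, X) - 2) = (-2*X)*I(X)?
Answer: -48064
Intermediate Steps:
I(F) = 4*F² (I(F) = (2*F)*(2*F) = 4*F²)
l(n, X) = 2 - 2*X³ (l(n, X) = 2 + ((-2*X)*(4*X²))/4 = 2 + (-8*X³)/4 = 2 - 2*X³)
112*l(3, 6) + 96 = 112*(2 - 2*6³) + 96 = 112*(2 - 2*216) + 96 = 112*(2 - 432) + 96 = 112*(-430) + 96 = -48160 + 96 = -48064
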